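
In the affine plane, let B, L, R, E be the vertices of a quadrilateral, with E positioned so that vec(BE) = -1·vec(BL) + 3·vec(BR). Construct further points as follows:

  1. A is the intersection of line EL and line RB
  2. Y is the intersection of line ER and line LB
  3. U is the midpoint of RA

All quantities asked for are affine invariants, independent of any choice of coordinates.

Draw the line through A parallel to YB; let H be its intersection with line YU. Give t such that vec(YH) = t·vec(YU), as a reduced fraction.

Work in coordinates with B = (0, 0), L = (1, 0), R = (0, 1), E = (-1, 3).
1. A is the intersection of line EL and line RB ⇒ A = (0, 3/2)
2. Y is the intersection of line ER and line LB ⇒ Y = (1/2, 0)
3. U is the midpoint of RA ⇒ U = (0, 5/4)
through A parallel to YB: direction (-1/2, 0); meets YU at H = (-1/10, 3/2)
H = Y + t·(U−Y) with t = 6/5

t = 6/5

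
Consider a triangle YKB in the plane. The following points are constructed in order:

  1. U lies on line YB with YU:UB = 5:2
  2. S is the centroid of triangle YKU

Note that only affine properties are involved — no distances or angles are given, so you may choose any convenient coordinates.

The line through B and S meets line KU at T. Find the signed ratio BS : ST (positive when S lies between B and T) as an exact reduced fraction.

Work in coordinates with Y = (0, 0), K = (1, 0), B = (0, 1).
1. U lies on line YB with YU:UB = 5:2 ⇒ U = (0, 5/7)
2. S is the centroid of triangle YKU ⇒ S = (1/3, 5/21)
line BS meets KU at T = (2/11, 45/77)
S = B + t·(T−B) with t = 11/6, so BS:ST = 11/6:-5/6

BS:ST = -11/5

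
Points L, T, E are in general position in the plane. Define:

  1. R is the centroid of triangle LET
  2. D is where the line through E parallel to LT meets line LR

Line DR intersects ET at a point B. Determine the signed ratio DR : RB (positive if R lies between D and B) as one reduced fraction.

Work in coordinates with L = (0, 0), T = (1, 0), E = (0, 1).
1. R is the centroid of triangle LET ⇒ R = (1/3, 1/3)
2. D is where the line through E parallel to LT meets line LR ⇒ D = (1, 1)
line DR meets ET at B = (1/2, 1/2)
R = D + t·(B−D) with t = 4/3, so DR:RB = 4/3:-1/3

DR:RB = -4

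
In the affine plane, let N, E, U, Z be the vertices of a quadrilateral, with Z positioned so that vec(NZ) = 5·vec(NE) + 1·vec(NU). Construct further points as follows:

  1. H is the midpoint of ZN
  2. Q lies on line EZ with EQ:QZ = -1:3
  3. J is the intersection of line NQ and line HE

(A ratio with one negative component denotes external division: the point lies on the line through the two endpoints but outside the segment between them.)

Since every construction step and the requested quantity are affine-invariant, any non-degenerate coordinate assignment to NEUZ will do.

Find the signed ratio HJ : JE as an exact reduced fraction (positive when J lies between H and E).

Choose coordinates N = (0, 0), E = (1, 0), U = (0, 1), Z = (5, 1).
1. H is the midpoint of ZN ⇒ H = (5/2, 1/2)
2. Q lies on line EZ with EQ:QZ = -1:3 ⇒ Q = (-1, -1/2)
3. J is the intersection of line NQ and line HE ⇒ J = (-2, -1)
J = H + t·(E−H) with t = 3, so HJ:JE = t:(1−t) = 3:-2

HJ:JE = -3/2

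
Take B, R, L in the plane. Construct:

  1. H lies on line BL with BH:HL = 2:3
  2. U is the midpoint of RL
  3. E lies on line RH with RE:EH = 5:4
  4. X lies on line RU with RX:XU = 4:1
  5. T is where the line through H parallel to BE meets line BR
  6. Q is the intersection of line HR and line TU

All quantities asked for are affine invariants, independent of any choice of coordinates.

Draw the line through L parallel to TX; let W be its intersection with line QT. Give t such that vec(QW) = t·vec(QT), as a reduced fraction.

t = -15/2

Assign B = (0, 0), R = (1, 0), L = (0, 1) — the answer is frame-independent, so this choice is without loss of generality.
1. H lies on line BL with BH:HL = 2:3 ⇒ H = (0, 2/5)
2. U is the midpoint of RL ⇒ U = (1/2, 1/2)
3. E lies on line RH with RE:EH = 5:4 ⇒ E = (4/9, 2/9)
4. X lies on line RU with RX:XU = 4:1 ⇒ X = (3/5, 2/5)
5. T is where the line through H parallel to BE meets line BR ⇒ T = (-4/5, 0)
6. Q is the intersection of line HR and line TU ⇒ Q = (2/17, 6/17)
through L parallel to TX: direction (7/5, 2/5); meets QT at W = (7, 3)
W = Q + t·(T−Q) with t = -15/2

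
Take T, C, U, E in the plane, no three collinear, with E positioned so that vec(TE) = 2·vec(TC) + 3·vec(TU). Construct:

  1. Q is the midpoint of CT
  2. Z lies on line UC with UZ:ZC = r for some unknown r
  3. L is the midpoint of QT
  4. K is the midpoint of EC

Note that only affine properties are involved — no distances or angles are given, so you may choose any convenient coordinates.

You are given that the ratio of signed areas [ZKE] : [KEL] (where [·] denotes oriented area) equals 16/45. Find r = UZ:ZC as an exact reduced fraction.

r = 4

Choose coordinates T = (0, 0), C = (1, 0), U = (0, 1), E = (2, 3).
1. Q is the midpoint of CT ⇒ Q = (1/2, 0)
2. With UZ:ZC = r, write λ = r/(r+1) so Z = U + λ·(C−U); Z is affine-linear in λ
3. L is the midpoint of QT ⇒ L = (1/4, 0)
4. K is the midpoint of EC ⇒ K = (3/2, 3/2)
Every point depending on Z is an affine combination of Z and λ-independent points, so each such coordinate is linear in λ; the λ² term in each signed area is a multiple of (C−U)×(C−U) = 0, so 2·[ZKE] and 2·[KEL] are each linear in λ. Evaluating at λ=0 and λ=1:
  2·[ZKE] = -2·λ + 2,   2·[KEL] = 9/8
So [ZKE]:[KEL] = (-2·λ + 2) / (9/8). Setting this equal to 16/45:
  -2·λ + 2 = 16/45·(9/8)  ⇒  λ = 4/5
Then r = λ/(1−λ) = (4/5)/(1/5) = 4. Check: with r = 4, Z = (4/5, 1/5) and [ZKE]:[KEL] = 16/45 as required.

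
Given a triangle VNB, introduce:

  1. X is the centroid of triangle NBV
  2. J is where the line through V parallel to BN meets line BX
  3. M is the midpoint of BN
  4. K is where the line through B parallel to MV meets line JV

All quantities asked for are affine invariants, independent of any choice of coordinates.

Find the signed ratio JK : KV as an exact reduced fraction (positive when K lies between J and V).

Set V = (0, 0), N = (1, 0), B = (0, 1); any affine frame gives the same invariant.
1. X is the centroid of triangle NBV ⇒ X = (1/3, 1/3)
2. J is where the line through V parallel to BN meets line BX ⇒ J = (1, -1)
3. M is the midpoint of BN ⇒ M = (1/2, 1/2)
4. K is where the line through B parallel to MV meets line JV ⇒ K = (-1/2, 1/2)
K = J + t·(V−J) with t = 3/2, so JK:KV = t:(1−t) = 3/2:-1/2

JK:KV = -3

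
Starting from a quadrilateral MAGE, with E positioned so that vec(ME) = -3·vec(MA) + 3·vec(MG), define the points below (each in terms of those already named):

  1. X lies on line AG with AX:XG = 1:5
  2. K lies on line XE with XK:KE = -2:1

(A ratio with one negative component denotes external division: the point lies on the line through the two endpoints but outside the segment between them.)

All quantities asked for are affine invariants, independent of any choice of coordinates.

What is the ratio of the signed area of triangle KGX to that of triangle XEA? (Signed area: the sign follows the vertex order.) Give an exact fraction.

Assign M = (0, 0), A = (1, 0), G = (0, 1), E = (-3, 3) — the answer is frame-independent, so this choice is without loss of generality.
1. X lies on line AG with AX:XG = 1:5 ⇒ X = (5/6, 1/6)
2. K lies on line XE with XK:KE = -2:1 ⇒ K = (-41/6, 35/6)
2·[KGX] = -5/3, 2·[XEA] = 1/6
[KGX]:[XEA] = -5/3:1/6 = -10

[KGX]:[XEA] = -10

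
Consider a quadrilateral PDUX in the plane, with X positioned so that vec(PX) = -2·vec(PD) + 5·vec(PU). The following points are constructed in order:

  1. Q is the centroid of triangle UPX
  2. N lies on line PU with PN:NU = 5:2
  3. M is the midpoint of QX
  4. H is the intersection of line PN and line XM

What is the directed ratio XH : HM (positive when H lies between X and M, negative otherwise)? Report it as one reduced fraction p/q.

Set P = (0, 0), D = (1, 0), U = (0, 1), X = (-2, 5); any affine frame gives the same invariant.
1. Q is the centroid of triangle UPX ⇒ Q = (-2/3, 2)
2. N lies on line PU with PN:NU = 5:2 ⇒ N = (0, 5/7)
3. M is the midpoint of QX ⇒ M = (-4/3, 7/2)
4. H is the intersection of line PN and line XM ⇒ H = (0, 1/2)
H = X + t·(M−X) with t = 3, so XH:HM = t:(1−t) = 3:-2

XH:HM = -3/2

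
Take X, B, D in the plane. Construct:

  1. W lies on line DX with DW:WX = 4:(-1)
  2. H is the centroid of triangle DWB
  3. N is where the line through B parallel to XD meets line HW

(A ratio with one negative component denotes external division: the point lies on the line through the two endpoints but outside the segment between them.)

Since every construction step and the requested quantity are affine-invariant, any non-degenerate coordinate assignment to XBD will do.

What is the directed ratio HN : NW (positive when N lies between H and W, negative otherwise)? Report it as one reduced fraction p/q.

Choose coordinates X = (0, 0), B = (1, 0), D = (0, 1).
1. W lies on line DX with DW:WX = 4:(-1) ⇒ W = (0, -1/3)
2. H is the centroid of triangle DWB ⇒ H = (1/3, 2/9)
3. N is where the line through B parallel to XD meets line HW ⇒ N = (1, 4/3)
N = H + t·(W−H) with t = -2, so HN:NW = t:(1−t) = -2:3

HN:NW = -2/3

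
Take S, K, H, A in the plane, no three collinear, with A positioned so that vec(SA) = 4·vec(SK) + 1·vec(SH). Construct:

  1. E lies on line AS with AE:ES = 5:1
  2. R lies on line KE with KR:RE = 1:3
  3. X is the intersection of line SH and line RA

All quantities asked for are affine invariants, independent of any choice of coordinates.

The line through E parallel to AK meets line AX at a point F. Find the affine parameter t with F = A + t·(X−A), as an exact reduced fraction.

Choose coordinates S = (0, 0), K = (1, 0), H = (0, 1), A = (4, 1).
1. E lies on line AS with AE:ES = 5:1 ⇒ E = (2/3, 1/6)
2. R lies on line KE with KR:RE = 1:3 ⇒ R = (11/12, 1/24)
3. X is the intersection of line SH and line RA ⇒ X = (0, -9/37)
through E parallel to AK: direction (-3, -1); meets AX at F = (-25/3, -17/6)
F = A + t·(X−A) with t = 37/12

t = 37/12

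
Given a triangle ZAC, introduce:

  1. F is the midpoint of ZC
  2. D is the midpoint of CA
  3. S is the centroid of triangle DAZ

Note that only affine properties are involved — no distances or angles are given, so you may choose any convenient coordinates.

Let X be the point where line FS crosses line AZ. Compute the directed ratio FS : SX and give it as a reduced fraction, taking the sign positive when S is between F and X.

FS:SX = 2

Set Z = (0, 0), A = (1, 0), C = (0, 1); any affine frame gives the same invariant.
1. F is the midpoint of ZC ⇒ F = (0, 1/2)
2. D is the midpoint of CA ⇒ D = (1/2, 1/2)
3. S is the centroid of triangle DAZ ⇒ S = (1/2, 1/6)
line FS meets AZ at X = (3/4, 0)
S = F + t·(X−F) with t = 2/3, so FS:SX = 2/3:1/3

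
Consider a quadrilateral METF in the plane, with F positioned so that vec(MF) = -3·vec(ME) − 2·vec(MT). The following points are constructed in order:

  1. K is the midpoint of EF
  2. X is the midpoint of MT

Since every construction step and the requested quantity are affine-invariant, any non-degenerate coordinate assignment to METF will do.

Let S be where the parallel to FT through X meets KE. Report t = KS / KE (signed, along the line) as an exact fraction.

Work in coordinates with M = (0, 0), E = (1, 0), T = (0, 1), F = (-3, -2).
1. K is the midpoint of EF ⇒ K = (-1, -1)
2. X is the midpoint of MT ⇒ X = (0, 1/2)
through X parallel to FT: direction (3, 3); meets KE at S = (-2, -3/2)
S = K + t·(E−K) with t = -1/2

t = -1/2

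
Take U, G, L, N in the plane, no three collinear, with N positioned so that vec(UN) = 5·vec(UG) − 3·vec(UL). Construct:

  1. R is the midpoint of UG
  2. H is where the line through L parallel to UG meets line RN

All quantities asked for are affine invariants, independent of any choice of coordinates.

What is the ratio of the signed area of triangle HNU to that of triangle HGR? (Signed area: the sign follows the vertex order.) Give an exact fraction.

Work in coordinates with U = (0, 0), G = (1, 0), L = (0, 1), N = (5, -3).
1. R is the midpoint of UG ⇒ R = (1/2, 0)
2. H is where the line through L parallel to UG meets line RN ⇒ H = (-1, 1)
2·[HNU] = -2, 2·[HGR] = -1/2
[HNU]:[HGR] = -2:-1/2 = 4

[HNU]:[HGR] = 4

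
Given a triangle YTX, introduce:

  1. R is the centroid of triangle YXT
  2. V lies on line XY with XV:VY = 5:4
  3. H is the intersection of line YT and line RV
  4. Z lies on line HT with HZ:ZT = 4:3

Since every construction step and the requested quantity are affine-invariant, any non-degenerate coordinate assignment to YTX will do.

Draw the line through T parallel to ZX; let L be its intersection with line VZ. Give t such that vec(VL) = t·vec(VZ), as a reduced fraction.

Work in coordinates with Y = (0, 0), T = (1, 0), X = (0, 1).
1. R is the centroid of triangle YXT ⇒ R = (1/3, 1/3)
2. V lies on line XY with XV:VY = 5:4 ⇒ V = (0, 4/9)
3. H is the intersection of line YT and line RV ⇒ H = (4/3, 0)
4. Z lies on line HT with HZ:ZT = 4:3 ⇒ Z = (8/7, 0)
through T parallel to ZX: direction (-8/7, 1); meets VZ at L = (31/35, 1/10)
L = V + t·(Z−V) with t = 31/40

t = 31/40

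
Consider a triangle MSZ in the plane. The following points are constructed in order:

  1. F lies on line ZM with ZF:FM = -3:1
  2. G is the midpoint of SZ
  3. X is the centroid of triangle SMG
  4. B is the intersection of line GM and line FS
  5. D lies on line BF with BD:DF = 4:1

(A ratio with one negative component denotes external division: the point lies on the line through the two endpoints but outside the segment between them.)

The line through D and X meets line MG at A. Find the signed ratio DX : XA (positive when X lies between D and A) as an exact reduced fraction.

Work in coordinates with M = (0, 0), S = (1, 0), Z = (0, 1).
1. F lies on line ZM with ZF:FM = -3:1 ⇒ F = (0, -1/2)
2. G is the midpoint of SZ ⇒ G = (1/2, 1/2)
3. X is the centroid of triangle SMG ⇒ X = (1/2, 1/6)
4. B is the intersection of line GM and line FS ⇒ B = (-1, -1)
5. D lies on line BF with BD:DF = 4:1 ⇒ D = (-1/5, -3/5)
line DX meets MG at A = (4, 4)
X = D + t·(A−D) with t = 1/6, so DX:XA = 1/6:5/6

DX:XA = 1/5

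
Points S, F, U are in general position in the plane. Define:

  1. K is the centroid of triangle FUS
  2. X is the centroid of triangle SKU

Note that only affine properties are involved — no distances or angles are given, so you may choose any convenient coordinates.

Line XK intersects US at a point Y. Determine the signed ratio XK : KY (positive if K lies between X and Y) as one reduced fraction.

Set S = (0, 0), F = (1, 0), U = (0, 1); any affine frame gives the same invariant.
1. K is the centroid of triangle FUS ⇒ K = (1/3, 1/3)
2. X is the centroid of triangle SKU ⇒ X = (1/9, 4/9)
line XK meets US at Y = (0, 1/2)
K = X + t·(Y−X) with t = -2, so XK:KY = -2:3

XK:KY = -2/3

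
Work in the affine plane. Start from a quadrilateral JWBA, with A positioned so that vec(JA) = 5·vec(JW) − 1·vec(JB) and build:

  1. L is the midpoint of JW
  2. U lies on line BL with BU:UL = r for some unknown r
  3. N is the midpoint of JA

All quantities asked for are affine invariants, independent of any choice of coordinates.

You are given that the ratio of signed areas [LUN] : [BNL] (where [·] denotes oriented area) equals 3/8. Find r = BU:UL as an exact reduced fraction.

Assign J = (0, 0), W = (1, 0), B = (0, 1), A = (5, -1) — the answer is frame-independent, so this choice is without loss of generality.
1. L is the midpoint of JW ⇒ L = (1/2, 0)
2. With BU:UL = r, write λ = r/(r+1) so U = B + λ·(L−B); U is affine-linear in λ
3. N is the midpoint of JA ⇒ N = (5/2, -1/2)
Every point depending on U is an affine combination of U and λ-independent points, so each such coordinate is linear in λ; the λ² term in each signed area is a multiple of (L−B)×(L−B) = 0, so 2·[LUN] and 2·[BNL] are each linear in λ. Evaluating at λ=0 and λ=1:
  2·[LUN] = 7/4·λ − 7/4,   2·[BNL] = -7/4
So [LUN]:[BNL] = (7/4·λ − 7/4) / (-7/4). Setting this equal to 3/8:
  7/4·λ − 7/4 = 3/8·(-7/4)  ⇒  λ = 5/8
Then r = λ/(1−λ) = (5/8)/(3/8) = 5/3. Check: with r = 5/3, U = (5/16, 3/8) and [LUN]:[BNL] = 3/8 as required.

r = 5/3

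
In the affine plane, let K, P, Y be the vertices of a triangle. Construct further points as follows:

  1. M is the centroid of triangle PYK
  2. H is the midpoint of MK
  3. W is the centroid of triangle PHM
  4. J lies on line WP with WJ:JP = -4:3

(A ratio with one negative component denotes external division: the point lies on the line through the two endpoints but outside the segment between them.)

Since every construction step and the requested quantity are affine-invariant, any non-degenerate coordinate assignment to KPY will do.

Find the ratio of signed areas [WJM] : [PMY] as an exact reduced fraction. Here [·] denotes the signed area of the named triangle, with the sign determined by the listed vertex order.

Work in coordinates with K = (0, 0), P = (1, 0), Y = (0, 1).
1. M is the centroid of triangle PYK ⇒ M = (1/3, 1/3)
2. H is the midpoint of MK ⇒ H = (1/6, 1/6)
3. W is the centroid of triangle PHM ⇒ W = (1/2, 1/6)
4. J lies on line WP with WJ:JP = -4:3 ⇒ J = (5/2, -1/2)
2·[WJM] = 2/9, 2·[PMY] = -1/3
[WJM]:[PMY] = 2/9:-1/3 = -2/3

[WJM]:[PMY] = -2/3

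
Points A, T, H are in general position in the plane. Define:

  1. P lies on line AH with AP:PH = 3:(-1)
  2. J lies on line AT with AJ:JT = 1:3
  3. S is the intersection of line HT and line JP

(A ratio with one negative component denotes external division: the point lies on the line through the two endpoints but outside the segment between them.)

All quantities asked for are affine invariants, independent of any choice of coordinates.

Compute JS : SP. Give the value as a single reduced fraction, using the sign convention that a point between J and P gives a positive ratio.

Set A = (0, 0), T = (1, 0), H = (0, 1); any affine frame gives the same invariant.
1. P lies on line AH with AP:PH = 3:(-1) ⇒ P = (0, 3/2)
2. J lies on line AT with AJ:JT = 1:3 ⇒ J = (1/4, 0)
3. S is the intersection of line HT and line JP ⇒ S = (1/10, 9/10)
S = J + t·(P−J) with t = 3/5, so JS:SP = t:(1−t) = 3/5:2/5

JS:SP = 3/2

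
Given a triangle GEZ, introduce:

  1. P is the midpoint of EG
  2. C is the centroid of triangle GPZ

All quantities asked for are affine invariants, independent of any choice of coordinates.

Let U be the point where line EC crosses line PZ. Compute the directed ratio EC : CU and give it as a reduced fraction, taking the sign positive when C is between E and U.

Assign G = (0, 0), E = (1, 0), Z = (0, 1) — the answer is frame-independent, so this choice is without loss of generality.
1. P is the midpoint of EG ⇒ P = (1/2, 0)
2. C is the centroid of triangle GPZ ⇒ C = (1/6, 1/3)
line EC meets PZ at U = (3/8, 1/4)
C = E + t·(U−E) with t = 4/3, so EC:CU = 4/3:-1/3

EC:CU = -4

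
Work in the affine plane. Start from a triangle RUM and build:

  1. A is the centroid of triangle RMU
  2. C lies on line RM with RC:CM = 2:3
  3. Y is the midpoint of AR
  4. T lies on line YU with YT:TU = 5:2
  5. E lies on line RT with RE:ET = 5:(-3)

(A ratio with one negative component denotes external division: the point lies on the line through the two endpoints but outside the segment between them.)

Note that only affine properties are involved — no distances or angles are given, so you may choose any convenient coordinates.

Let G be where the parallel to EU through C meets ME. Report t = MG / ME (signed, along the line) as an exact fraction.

t = 114/215

Choose coordinates R = (0, 0), U = (1, 0), M = (0, 1).
1. A is the centroid of triangle RMU ⇒ A = (1/3, 1/3)
2. C lies on line RM with RC:CM = 2:3 ⇒ C = (0, 2/5)
3. Y is the midpoint of AR ⇒ Y = (1/6, 1/6)
4. T lies on line YU with YT:TU = 5:2 ⇒ T = (16/21, 1/21)
5. E lies on line RT with RE:ET = 5:(-3) ⇒ E = (40/21, 5/42)
through C parallel to EU: direction (-19/21, -5/42); meets ME at G = (304/301, 802/1505)
G = M + t·(E−M) with t = 114/215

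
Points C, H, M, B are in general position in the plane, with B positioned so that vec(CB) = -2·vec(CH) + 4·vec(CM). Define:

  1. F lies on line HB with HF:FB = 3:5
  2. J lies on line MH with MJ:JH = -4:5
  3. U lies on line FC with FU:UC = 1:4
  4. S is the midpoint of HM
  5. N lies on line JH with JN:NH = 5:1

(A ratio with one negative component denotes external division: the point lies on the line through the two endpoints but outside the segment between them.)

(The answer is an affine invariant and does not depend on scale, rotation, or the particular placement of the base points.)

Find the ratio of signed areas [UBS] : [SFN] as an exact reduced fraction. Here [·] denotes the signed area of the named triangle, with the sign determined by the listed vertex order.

[UBS]:[SFN] = -14/5

Assign C = (0, 0), H = (1, 0), M = (0, 1), B = (-2, 4) — the answer is frame-independent, so this choice is without loss of generality.
1. F lies on line HB with HF:FB = 3:5 ⇒ F = (-1/8, 3/2)
2. J lies on line MH with MJ:JH = -4:5 ⇒ J = (-4, 5)
3. U lies on line FC with FU:UC = 1:4 ⇒ U = (-1/10, 6/5)
4. S is the midpoint of HM ⇒ S = (1/2, 1/2)
5. N lies on line JH with JN:NH = 5:1 ⇒ N = (1/6, 5/6)
2·[UBS] = -7/20, 2·[SFN] = 1/8
[UBS]:[SFN] = -7/20:1/8 = -14/5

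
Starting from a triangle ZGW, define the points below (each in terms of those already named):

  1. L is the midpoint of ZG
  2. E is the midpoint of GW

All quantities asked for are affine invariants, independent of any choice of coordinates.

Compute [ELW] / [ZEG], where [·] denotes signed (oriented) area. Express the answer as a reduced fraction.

[ELW]:[ZEG] = 1/2

Set Z = (0, 0), G = (1, 0), W = (0, 1); any affine frame gives the same invariant.
1. L is the midpoint of ZG ⇒ L = (1/2, 0)
2. E is the midpoint of GW ⇒ E = (1/2, 1/2)
2·[ELW] = -1/4, 2·[ZEG] = -1/2
[ELW]:[ZEG] = -1/4:-1/2 = 1/2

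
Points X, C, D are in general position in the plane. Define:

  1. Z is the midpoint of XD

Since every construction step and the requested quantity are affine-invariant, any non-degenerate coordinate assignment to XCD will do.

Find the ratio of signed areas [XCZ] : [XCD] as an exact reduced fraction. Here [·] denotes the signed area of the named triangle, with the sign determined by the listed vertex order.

[XCZ]:[XCD] = 1/2

Work in coordinates with X = (0, 0), C = (1, 0), D = (0, 1).
1. Z is the midpoint of XD ⇒ Z = (0, 1/2)
2·[XCZ] = 1/2, 2·[XCD] = 1
[XCZ]:[XCD] = 1/2:1 = 1/2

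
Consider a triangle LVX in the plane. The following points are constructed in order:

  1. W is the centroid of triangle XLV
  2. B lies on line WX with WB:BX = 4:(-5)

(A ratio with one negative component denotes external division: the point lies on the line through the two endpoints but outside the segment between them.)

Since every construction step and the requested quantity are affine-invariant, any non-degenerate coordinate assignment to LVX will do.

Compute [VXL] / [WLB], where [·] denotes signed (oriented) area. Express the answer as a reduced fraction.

[VXL]:[WLB] = 3/4

Assign L = (0, 0), V = (1, 0), X = (0, 1) — the answer is frame-independent, so this choice is without loss of generality.
1. W is the centroid of triangle XLV ⇒ W = (1/3, 1/3)
2. B lies on line WX with WB:BX = 4:(-5) ⇒ B = (5/3, -7/3)
2·[VXL] = 1, 2·[WLB] = 4/3
[VXL]:[WLB] = 1:4/3 = 3/4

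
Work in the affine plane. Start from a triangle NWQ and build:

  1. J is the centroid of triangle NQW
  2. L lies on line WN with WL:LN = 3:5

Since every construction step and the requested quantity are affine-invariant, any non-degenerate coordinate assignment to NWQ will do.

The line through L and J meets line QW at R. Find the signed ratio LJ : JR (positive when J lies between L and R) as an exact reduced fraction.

Assign N = (0, 0), W = (1, 0), Q = (0, 1) — the answer is frame-independent, so this choice is without loss of generality.
1. J is the centroid of triangle NQW ⇒ J = (1/3, 1/3)
2. L lies on line WN with WL:LN = 3:5 ⇒ L = (5/8, 0)
line LJ meets QW at R = (-2, 3)
J = L + t·(R−L) with t = 1/9, so LJ:JR = 1/9:8/9

LJ:JR = 1/8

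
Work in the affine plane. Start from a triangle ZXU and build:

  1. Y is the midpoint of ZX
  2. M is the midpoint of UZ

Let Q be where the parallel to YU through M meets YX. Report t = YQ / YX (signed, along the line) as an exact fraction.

t = -1/2

Work in coordinates with Z = (0, 0), X = (1, 0), U = (0, 1).
1. Y is the midpoint of ZX ⇒ Y = (1/2, 0)
2. M is the midpoint of UZ ⇒ M = (0, 1/2)
through M parallel to YU: direction (-1/2, 1); meets YX at Q = (1/4, 0)
Q = Y + t·(X−Y) with t = -1/2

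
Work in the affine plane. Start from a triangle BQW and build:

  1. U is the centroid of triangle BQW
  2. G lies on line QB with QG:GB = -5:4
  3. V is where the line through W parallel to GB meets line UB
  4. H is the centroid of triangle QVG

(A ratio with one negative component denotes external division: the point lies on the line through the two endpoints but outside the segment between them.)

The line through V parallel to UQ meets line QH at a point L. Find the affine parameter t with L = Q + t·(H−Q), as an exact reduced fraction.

t = -2

Work in coordinates with B = (0, 0), Q = (1, 0), W = (0, 1).
1. U is the centroid of triangle BQW ⇒ U = (1/3, 1/3)
2. G lies on line QB with QG:GB = -5:4 ⇒ G = (-4, 0)
3. V is where the line through W parallel to GB meets line UB ⇒ V = (1, 1)
4. H is the centroid of triangle QVG ⇒ H = (-2/3, 1/3)
through V parallel to UQ: direction (2/3, -1/3); meets QH at L = (13/3, -2/3)
L = Q + t·(H−Q) with t = -2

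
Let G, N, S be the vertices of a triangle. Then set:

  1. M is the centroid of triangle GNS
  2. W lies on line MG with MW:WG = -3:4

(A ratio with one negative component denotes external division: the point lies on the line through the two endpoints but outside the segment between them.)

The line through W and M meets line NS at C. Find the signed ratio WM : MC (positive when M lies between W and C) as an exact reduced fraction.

Work in coordinates with G = (0, 0), N = (1, 0), S = (0, 1).
1. M is the centroid of triangle GNS ⇒ M = (1/3, 1/3)
2. W lies on line MG with MW:WG = -3:4 ⇒ W = (4/3, 4/3)
line WM meets NS at C = (1/2, 1/2)
M = W + t·(C−W) with t = 6/5, so WM:MC = 6/5:-1/5

WM:MC = -6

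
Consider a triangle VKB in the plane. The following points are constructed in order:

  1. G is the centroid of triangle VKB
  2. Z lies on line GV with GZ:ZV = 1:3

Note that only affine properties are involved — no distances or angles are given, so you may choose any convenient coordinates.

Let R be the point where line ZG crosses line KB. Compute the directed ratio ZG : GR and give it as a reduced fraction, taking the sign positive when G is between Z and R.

ZG:GR = 1/2

Set V = (0, 0), K = (1, 0), B = (0, 1); any affine frame gives the same invariant.
1. G is the centroid of triangle VKB ⇒ G = (1/3, 1/3)
2. Z lies on line GV with GZ:ZV = 1:3 ⇒ Z = (1/4, 1/4)
line ZG meets KB at R = (1/2, 1/2)
G = Z + t·(R−Z) with t = 1/3, so ZG:GR = 1/3:2/3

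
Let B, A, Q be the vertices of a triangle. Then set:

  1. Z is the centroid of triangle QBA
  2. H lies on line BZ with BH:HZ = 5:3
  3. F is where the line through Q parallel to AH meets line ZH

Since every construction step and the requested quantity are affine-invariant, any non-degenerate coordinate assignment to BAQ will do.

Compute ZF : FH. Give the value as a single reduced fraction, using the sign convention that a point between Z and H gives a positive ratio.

Work in coordinates with B = (0, 0), A = (1, 0), Q = (0, 1).
1. Z is the centroid of triangle QBA ⇒ Z = (1/3, 1/3)
2. H lies on line BZ with BH:HZ = 5:3 ⇒ H = (5/24, 5/24)
3. F is where the line through Q parallel to AH meets line ZH ⇒ F = (19/24, 19/24)
F = Z + t·(H−Z) with t = -11/3, so ZF:FH = t:(1−t) = -11/3:14/3

ZF:FH = -11/14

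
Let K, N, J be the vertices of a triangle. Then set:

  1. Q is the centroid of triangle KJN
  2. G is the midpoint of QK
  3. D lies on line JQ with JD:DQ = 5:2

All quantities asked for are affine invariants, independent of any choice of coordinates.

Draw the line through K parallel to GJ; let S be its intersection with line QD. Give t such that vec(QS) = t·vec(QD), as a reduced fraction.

Choose coordinates K = (0, 0), N = (1, 0), J = (0, 1).
1. Q is the centroid of triangle KJN ⇒ Q = (1/3, 1/3)
2. G is the midpoint of QK ⇒ G = (1/6, 1/6)
3. D lies on line JQ with JD:DQ = 5:2 ⇒ D = (5/21, 11/21)
through K parallel to GJ: direction (-1/6, 5/6); meets QD at S = (-1/3, 5/3)
S = Q + t·(D−Q) with t = 7

t = 7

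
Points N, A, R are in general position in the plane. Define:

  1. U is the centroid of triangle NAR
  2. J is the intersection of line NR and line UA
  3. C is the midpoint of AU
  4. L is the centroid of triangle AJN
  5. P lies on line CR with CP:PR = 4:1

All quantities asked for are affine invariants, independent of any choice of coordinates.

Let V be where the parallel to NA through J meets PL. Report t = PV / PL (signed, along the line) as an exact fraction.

t = 1/2

Set N = (0, 0), A = (1, 0), R = (0, 1); any affine frame gives the same invariant.
1. U is the centroid of triangle NAR ⇒ U = (1/3, 1/3)
2. J is the intersection of line NR and line UA ⇒ J = (0, 1/2)
3. C is the midpoint of AU ⇒ C = (2/3, 1/6)
4. L is the centroid of triangle AJN ⇒ L = (1/3, 1/6)
5. P lies on line CR with CP:PR = 4:1 ⇒ P = (2/15, 5/6)
through J parallel to NA: direction (1, 0); meets PL at V = (7/30, 1/2)
V = P + t·(L−P) with t = 1/2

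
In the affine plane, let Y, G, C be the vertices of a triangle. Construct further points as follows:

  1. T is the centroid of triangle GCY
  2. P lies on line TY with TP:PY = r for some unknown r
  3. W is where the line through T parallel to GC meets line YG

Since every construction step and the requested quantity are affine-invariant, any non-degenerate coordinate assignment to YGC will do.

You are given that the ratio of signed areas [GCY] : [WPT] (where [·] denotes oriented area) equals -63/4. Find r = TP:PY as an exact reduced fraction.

Work in coordinates with Y = (0, 0), G = (1, 0), C = (0, 1).
1. T is the centroid of triangle GCY ⇒ T = (1/3, 1/3)
2. With TP:PY = r, write λ = r/(r+1) so P = T + λ·(Y−T); P is affine-linear in λ
3. W is where the line through T parallel to GC meets line YG ⇒ W = (2/3, 0)
Every point depending on P is an affine combination of P and λ-independent points, so each such coordinate is linear in λ; the λ² term in each signed area is a multiple of (Y−T)×(Y−T) = 0, so 2·[GCY] and 2·[WPT] are each linear in λ. Evaluating at λ=0 and λ=1:
  2·[GCY] = 1,   2·[WPT] = -2/9·λ
So [GCY]:[WPT] = (1) / (-2/9·λ). Setting this equal to -63/4:
  1 = -63/4·(-2/9·λ)  ⇒  λ = 2/7
Then r = λ/(1−λ) = (2/7)/(5/7) = 2/5. Check: with r = 2/5, P = (5/21, 5/21) and [GCY]:[WPT] = -63/4 as required.

r = 2/5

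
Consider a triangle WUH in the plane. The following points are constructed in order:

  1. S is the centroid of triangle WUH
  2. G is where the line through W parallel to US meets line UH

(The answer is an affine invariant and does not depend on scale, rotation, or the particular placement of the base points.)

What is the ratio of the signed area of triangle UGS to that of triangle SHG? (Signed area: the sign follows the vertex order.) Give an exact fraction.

[UGS]:[SHG] = 1/2

Assign W = (0, 0), U = (1, 0), H = (0, 1) — the answer is frame-independent, so this choice is without loss of generality.
1. S is the centroid of triangle WUH ⇒ S = (1/3, 1/3)
2. G is where the line through W parallel to US meets line UH ⇒ G = (2, -1)
2·[UGS] = -1/3, 2·[SHG] = -2/3
[UGS]:[SHG] = -1/3:-2/3 = 1/2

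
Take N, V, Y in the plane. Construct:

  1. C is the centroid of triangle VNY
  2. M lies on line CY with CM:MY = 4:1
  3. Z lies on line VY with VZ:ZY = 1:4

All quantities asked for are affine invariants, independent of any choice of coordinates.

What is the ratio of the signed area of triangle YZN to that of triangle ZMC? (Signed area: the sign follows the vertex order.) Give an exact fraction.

Set N = (0, 0), V = (1, 0), Y = (0, 1); any affine frame gives the same invariant.
1. C is the centroid of triangle VNY ⇒ C = (1/3, 1/3)
2. M lies on line CY with CM:MY = 4:1 ⇒ M = (1/15, 13/15)
3. Z lies on line VY with VZ:ZY = 1:4 ⇒ Z = (4/5, 1/5)
2·[YZN] = -4/5, 2·[ZMC] = 16/75
[YZN]:[ZMC] = -4/5:16/75 = -15/4

[YZN]:[ZMC] = -15/4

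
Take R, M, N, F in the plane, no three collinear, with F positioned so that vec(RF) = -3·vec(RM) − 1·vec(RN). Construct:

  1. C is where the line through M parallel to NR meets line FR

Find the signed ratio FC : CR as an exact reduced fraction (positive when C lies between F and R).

Work in coordinates with R = (0, 0), M = (1, 0), N = (0, 1), F = (-3, -1).
1. C is where the line through M parallel to NR meets line FR ⇒ C = (1, 1/3)
C = F + t·(R−F) with t = 4/3, so FC:CR = t:(1−t) = 4/3:-1/3

FC:CR = -4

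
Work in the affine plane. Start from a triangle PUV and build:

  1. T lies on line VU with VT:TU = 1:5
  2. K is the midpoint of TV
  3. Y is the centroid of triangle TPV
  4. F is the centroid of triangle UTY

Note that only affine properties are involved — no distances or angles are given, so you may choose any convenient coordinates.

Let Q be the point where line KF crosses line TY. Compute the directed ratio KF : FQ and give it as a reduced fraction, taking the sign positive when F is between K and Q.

KF:FQ = -13/10

Set P = (0, 0), U = (1, 0), V = (0, 1); any affine frame gives the same invariant.
1. T lies on line VU with VT:TU = 1:5 ⇒ T = (1/6, 5/6)
2. K is the midpoint of TV ⇒ K = (1/12, 11/12)
3. Y is the centroid of triangle TPV ⇒ Y = (1/18, 11/18)
4. F is the centroid of triangle UTY ⇒ F = (11/27, 13/27)
line KF meets TY at Q = (37/234, 191/234)
F = K + t·(Q−K) with t = 13/3, so KF:FQ = 13/3:-10/3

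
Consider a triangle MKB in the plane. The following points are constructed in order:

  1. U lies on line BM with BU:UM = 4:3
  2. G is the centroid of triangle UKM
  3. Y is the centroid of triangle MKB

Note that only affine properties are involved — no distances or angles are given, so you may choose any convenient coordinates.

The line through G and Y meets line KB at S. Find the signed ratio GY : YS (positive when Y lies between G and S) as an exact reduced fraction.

GY:YS = 4/7

Choose coordinates M = (0, 0), K = (1, 0), B = (0, 1).
1. U lies on line BM with BU:UM = 4:3 ⇒ U = (0, 3/7)
2. G is the centroid of triangle UKM ⇒ G = (1/3, 1/7)
3. Y is the centroid of triangle MKB ⇒ Y = (1/3, 1/3)
line GY meets KB at S = (1/3, 2/3)
Y = G + t·(S−G) with t = 4/11, so GY:YS = 4/11:7/11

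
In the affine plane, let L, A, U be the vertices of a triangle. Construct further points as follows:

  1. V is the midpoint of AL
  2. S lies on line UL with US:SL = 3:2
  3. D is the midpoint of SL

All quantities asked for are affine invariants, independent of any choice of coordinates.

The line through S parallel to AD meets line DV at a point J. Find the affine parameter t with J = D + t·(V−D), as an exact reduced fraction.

t = -2

Set L = (0, 0), A = (1, 0), U = (0, 1); any affine frame gives the same invariant.
1. V is the midpoint of AL ⇒ V = (1/2, 0)
2. S lies on line UL with US:SL = 3:2 ⇒ S = (0, 2/5)
3. D is the midpoint of SL ⇒ D = (0, 1/5)
through S parallel to AD: direction (-1, 1/5); meets DV at J = (-1, 3/5)
J = D + t·(V−D) with t = -2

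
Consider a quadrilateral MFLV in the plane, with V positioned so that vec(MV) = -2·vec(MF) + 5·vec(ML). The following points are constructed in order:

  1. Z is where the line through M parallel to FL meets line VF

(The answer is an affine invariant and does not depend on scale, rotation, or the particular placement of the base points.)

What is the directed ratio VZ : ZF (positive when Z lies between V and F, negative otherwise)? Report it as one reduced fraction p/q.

Work in coordinates with M = (0, 0), F = (1, 0), L = (0, 1), V = (-2, 5).
1. Z is where the line through M parallel to FL meets line VF ⇒ Z = (5/2, -5/2)
Z = V + t·(F−V) with t = 3/2, so VZ:ZF = t:(1−t) = 3/2:-1/2

VZ:ZF = -3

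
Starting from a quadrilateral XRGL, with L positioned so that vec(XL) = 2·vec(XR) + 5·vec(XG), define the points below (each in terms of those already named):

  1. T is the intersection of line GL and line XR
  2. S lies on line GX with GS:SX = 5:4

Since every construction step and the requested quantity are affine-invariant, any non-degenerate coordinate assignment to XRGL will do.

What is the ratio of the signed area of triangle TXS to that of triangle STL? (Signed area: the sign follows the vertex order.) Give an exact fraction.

[TXS]:[STL] = -4/25

Set X = (0, 0), R = (1, 0), G = (0, 1), L = (2, 5); any affine frame gives the same invariant.
1. T is the intersection of line GL and line XR ⇒ T = (-1/2, 0)
2. S lies on line GX with GS:SX = 5:4 ⇒ S = (0, 4/9)
2·[TXS] = 2/9, 2·[STL] = -25/18
[TXS]:[STL] = 2/9:-25/18 = -4/25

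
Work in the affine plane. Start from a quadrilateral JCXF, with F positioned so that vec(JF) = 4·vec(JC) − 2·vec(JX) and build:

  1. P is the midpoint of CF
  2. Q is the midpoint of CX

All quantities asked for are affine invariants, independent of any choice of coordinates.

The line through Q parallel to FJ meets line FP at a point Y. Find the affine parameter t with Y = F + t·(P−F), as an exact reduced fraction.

t = 3

Choose coordinates J = (0, 0), C = (1, 0), X = (0, 1), F = (4, -2).
1. P is the midpoint of CF ⇒ P = (5/2, -1)
2. Q is the midpoint of CX ⇒ Q = (1/2, 1/2)
through Q parallel to FJ: direction (-4, 2); meets FP at Y = (-1/2, 1)
Y = F + t·(P−F) with t = 3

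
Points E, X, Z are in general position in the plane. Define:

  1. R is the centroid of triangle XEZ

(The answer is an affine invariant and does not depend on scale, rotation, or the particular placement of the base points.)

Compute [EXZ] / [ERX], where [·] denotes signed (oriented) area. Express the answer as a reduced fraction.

Work in coordinates with E = (0, 0), X = (1, 0), Z = (0, 1).
1. R is the centroid of triangle XEZ ⇒ R = (1/3, 1/3)
2·[EXZ] = 1, 2·[ERX] = -1/3
[EXZ]:[ERX] = 1:-1/3 = -3

[EXZ]:[ERX] = -3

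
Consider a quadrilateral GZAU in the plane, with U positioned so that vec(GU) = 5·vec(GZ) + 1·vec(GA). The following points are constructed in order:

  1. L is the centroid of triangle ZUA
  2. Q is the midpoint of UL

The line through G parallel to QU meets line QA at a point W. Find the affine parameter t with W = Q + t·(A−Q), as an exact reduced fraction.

t = -4/5

Choose coordinates G = (0, 0), Z = (1, 0), A = (0, 1), U = (5, 1).
1. L is the centroid of triangle ZUA ⇒ L = (2, 2/3)
2. Q is the midpoint of UL ⇒ Q = (7/2, 5/6)
through G parallel to QU: direction (3/2, 1/6); meets QA at W = (63/10, 7/10)
W = Q + t·(A−Q) with t = -4/5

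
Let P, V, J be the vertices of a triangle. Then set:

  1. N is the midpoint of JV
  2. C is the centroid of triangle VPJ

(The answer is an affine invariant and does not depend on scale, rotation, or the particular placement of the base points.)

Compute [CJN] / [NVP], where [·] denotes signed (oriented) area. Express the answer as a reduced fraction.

Work in coordinates with P = (0, 0), V = (1, 0), J = (0, 1).
1. N is the midpoint of JV ⇒ N = (1/2, 1/2)
2. C is the centroid of triangle VPJ ⇒ C = (1/3, 1/3)
2·[CJN] = -1/6, 2·[NVP] = -1/2
[CJN]:[NVP] = -1/6:-1/2 = 1/3

[CJN]:[NVP] = 1/3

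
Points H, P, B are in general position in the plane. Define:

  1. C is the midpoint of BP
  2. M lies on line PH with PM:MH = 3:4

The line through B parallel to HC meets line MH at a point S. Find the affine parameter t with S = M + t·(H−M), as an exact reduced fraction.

t = 11/4

Set H = (0, 0), P = (1, 0), B = (0, 1); any affine frame gives the same invariant.
1. C is the midpoint of BP ⇒ C = (1/2, 1/2)
2. M lies on line PH with PM:MH = 3:4 ⇒ M = (4/7, 0)
through B parallel to HC: direction (1/2, 1/2); meets MH at S = (-1, 0)
S = M + t·(H−M) with t = 11/4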